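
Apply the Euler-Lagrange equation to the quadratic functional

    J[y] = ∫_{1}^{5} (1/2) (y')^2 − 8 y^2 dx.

The Lagrangian is L = (1/2) (y')^2 − 8 y^2.
Compute ∂L/∂y = -16y, ∂L/∂y' = y'.
The Euler-Lagrange equation d/dx(∂L/∂y') − ∂L/∂y = 0 reduces to
    y'' + 16 y = 0.
Its general solution is
    y(x) = A sin(4x) + B cos(4x),
with A, B fixed by the endpoint conditions.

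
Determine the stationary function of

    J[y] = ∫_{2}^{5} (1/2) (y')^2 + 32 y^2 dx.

The Lagrangian is L = (1/2) (y')^2 + 32 y^2.
Compute ∂L/∂y = 64y, ∂L/∂y' = y'.
The Euler-Lagrange equation d/dx(∂L/∂y') − ∂L/∂y = 0 reduces to
    y'' − 64 y = 0.
Its general solution is
    y(x) = A e^(8x) + B e^(−8x),
with A, B fixed by the endpoint conditions.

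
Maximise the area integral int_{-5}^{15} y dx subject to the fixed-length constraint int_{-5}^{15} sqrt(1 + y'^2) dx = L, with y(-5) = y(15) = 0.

Set up the augmented Lagrangian using a multiplier λ for the length constraint:
    F(y, y') = y − λ sqrt(1 + y'^2).
F has no explicit x dependence, so the Beltrami identity yields a first integral
    F − y' ∂F/∂y' = C.
Compute ∂F/∂y' = −λ y' / sqrt(1 + y'^2). Then
    y − λ sqrt(1 + y'^2) + λ y'^2 / sqrt(1 + y'^2) = C
    ⇒  y − λ / sqrt(1 + y'^2) = C.
Solving for y' and integrating gives
    (x − a)^2 + (y − b)^2 = λ^2,
a circular arc of radius λ. The constants a, b are determined by the endpoint conditions y(-5) = y(15) = 0, and λ is fixed implicitly by the length constraint
    ∫_{-5}^{15} sqrt(1 + y'^2) dx = L.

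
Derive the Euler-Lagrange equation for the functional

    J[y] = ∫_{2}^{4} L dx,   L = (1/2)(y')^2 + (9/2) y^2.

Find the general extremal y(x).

The Lagrangian is L = (1/2)(y')^2 + (9/2) y^2.
∂L/∂y = 9y.
∂L/∂y' = y'.
The Euler-Lagrange equation d/dx(∂L/∂y') − ∂L/∂y = 0 becomes:
    y'' - 9 y = 0
General solution: y(x) = A e^(3x) + B e^(-3x), where A and B are arbitrary constants fixed by the endpoint conditions.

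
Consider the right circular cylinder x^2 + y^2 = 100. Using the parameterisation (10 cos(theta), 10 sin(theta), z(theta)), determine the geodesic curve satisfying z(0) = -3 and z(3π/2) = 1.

Parameterise the cylinder of radius R = 10 as
    r(θ) = (10 cos θ, 10 sin θ, z(θ)).
The arc-length element is
    ds = sqrt(100 + (dz/dθ)^2) dθ,
so the Lagrangian is L = sqrt(100 + z'^2).
L depends on z' only, not on z or θ, so ∂L/∂z = 0 and
    ∂L/∂z' = z' / sqrt(100 + z'^2).
The Euler-Lagrange equation gives
    d/dθ( z' / sqrt(100 + z'^2) ) = 0,
so z' is constant. Integrating once:
    z(θ) = a θ + b,
a helix on the cylinder (a straight line when the cylinder is unrolled). The constants a, b are determined by the endpoint conditions.
With endpoint conditions z(0) = -3 and z(3π/2) = 1: from z(0) = b we get b = -3, and a·3π/2 + -3 = 1 gives a = 8/(3π), so
    z(θ) = (8/(3π)) θ − 3.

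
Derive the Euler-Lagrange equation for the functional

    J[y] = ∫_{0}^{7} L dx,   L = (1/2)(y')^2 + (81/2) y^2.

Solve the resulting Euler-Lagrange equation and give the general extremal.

The Lagrangian is L = (1/2)(y')^2 + (81/2) y^2.
∂L/∂y = 81y.
∂L/∂y' = y'.
The Euler-Lagrange equation d/dx(∂L/∂y') − ∂L/∂y = 0 becomes:
    y'' - 81 y = 0
General solution: y(x) = A e^(9x) + B e^(-9x), where A and B are arbitrary constants fixed by the endpoint conditions.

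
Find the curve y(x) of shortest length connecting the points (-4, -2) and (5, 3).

Arc-length functional: J[y] = ∫ sqrt(1 + (y')^2) dx.
Lagrangian L = sqrt(1 + (y')^2) has no explicit y dependence, so ∂L/∂y = 0 and the Euler-Lagrange equation gives
    d/dx( y' / sqrt(1 + (y')^2) ) = 0  ⇒  y' / sqrt(1 + (y')^2) = const.
Hence y' is constant, so y(x) is affine.
Fitting the endpoints (-4, -2) and (5, 3):
    slope m = (3 − (-2)) / (5 − (-4)) = 5/9,
    intercept c = (-2) − m·(-4) = 2/9.
Extremal: y(x) = (5/9) x + 2/9.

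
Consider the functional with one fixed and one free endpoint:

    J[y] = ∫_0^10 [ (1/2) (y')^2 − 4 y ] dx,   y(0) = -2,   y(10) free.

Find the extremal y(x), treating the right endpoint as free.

The Lagrangian L = (1/2) (y')^2 − 4 y gives
    ∂L/∂y = −4,   ∂L/∂y' = y'.
Euler-Lagrange: d/dx(y') − (−4) = 0, i.e. y'' + 4 = 0, so
    y(x) = −(4/2) x^2 + C1 x + C2.
Fixed left endpoint y(0) = -2 ⇒ C2 = -2.
The right endpoint x = 10 is free, so the natural (transversality) condition is ∂L/∂y' |_{x=10} = 0, i.e. y'(10) = 0.
Compute y'(x) = −4 x + C1, so y'(10) = −40 + C1 = 0 ⇒ C1 = 40.
Therefore the extremal is
    y(x) = −2 x^2 + 40 x − 2.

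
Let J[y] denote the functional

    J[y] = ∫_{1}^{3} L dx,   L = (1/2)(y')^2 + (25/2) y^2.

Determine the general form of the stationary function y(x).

The Lagrangian is L = (1/2)(y')^2 + (25/2) y^2.
∂L/∂y = 25y.
∂L/∂y' = y'.
The Euler-Lagrange equation d/dx(∂L/∂y') − ∂L/∂y = 0 becomes:
    y'' - 25 y = 0
General solution: y(x) = A e^(5x) + B e^(-5x), where A and B are arbitrary constants fixed by the endpoint conditions.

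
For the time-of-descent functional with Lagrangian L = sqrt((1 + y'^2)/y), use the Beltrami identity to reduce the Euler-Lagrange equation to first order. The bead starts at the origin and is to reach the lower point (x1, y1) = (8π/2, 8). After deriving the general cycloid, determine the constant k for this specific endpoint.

The Lagrangian L = sqrt((1 + y'^2) / y) has no explicit x dependence, so the Beltrami identity applies:
    L − y' ∂L/∂y' = C.
Compute ∂L/∂y' = y' / sqrt(y (1 + y'^2)).
Substitute:
    sqrt((1 + y'^2)/y) − y'·y' / sqrt(y (1 + y'^2))
    = (1 + y'^2) / sqrt(y (1 + y'^2)) − y'^2 / sqrt(y (1 + y'^2))
    = 1 / sqrt(y (1 + y'^2)) = C.
Squaring and rearranging gives the first integral
    y (1 + y'^2) = 1/C^2 =: k   (constant).
Solving this first-order ODE by the substitution
    y = (k/2)(1 − cos θ)
yields the cycloid parameterisation
    x(θ) = (k/2)(θ − sin θ),   y(θ) = (k/2)(1 − cos θ).
The constant k is fixed by the endpoint condition.
Now fit the given lower endpoint (x1, y1) = (8π/2, 8). At the bottom of the first arch (θ = π), the parametric equations give
    y(π) = (k/2)(1 − cos π) = k,
    x(π) = (k/2)(π − sin π) = kπ/2.
Matching y(π) = 8 gives k = 8, consistent with x(π) = 8π/2. Therefore the specific cycloid is
    x(θ) = (8/2)(θ − sin θ),   y(θ) = (8/2)(1 − cos θ).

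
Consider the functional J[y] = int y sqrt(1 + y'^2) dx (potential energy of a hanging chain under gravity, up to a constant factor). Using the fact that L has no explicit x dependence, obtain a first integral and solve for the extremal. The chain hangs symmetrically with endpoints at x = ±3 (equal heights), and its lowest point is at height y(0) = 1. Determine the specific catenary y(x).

The Lagrangian L(y, y') = y sqrt(1 + y'^2) has no explicit x dependence, so the Beltrami identity applies:
    L − y' ∂L/∂y' = C.
Compute ∂L/∂y' = y · y' / sqrt(1 + y'^2). Then
    L − y' ∂L/∂y'
    = y sqrt(1 + y'^2) − y · y'^2 / sqrt(1 + y'^2)
    = y (1 + y'^2 − y'^2) / sqrt(1 + y'^2)
    = y / sqrt(1 + y'^2) = C.
Squaring gives y^2 = C^2 (1 + y'^2), i.e.
    y'^2 = y^2 / C^2 − 1.
Separating variables,
    dy / sqrt(y^2 − C^2) = dx / C,
and integrating gives arccosh(y / C) = (x − a)/C, so
    y(x) = C cosh((x − a)/C),
the catenary. The constants C and a are fixed by the two endpoint conditions (and, for the hanging-chain problem, the length constraint selects C).
Now fit the given data. The endpoints x = ±3 are symmetric at equal height, so the catenary is even about its minimum: a = 0 and y(x) = C cosh(x/C). The lowest point is y(0) = C cosh(0) = C, and we are told y(0) = 1, so C = 1. Therefore
    y(x) = cosh(x),
and at the endpoints
    y(±3) = cosh(3).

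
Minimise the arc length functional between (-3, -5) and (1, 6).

Arc-length functional: J[y] = ∫ sqrt(1 + (y')^2) dx.
Lagrangian L = sqrt(1 + (y')^2) has no explicit y dependence, so ∂L/∂y = 0 and the Euler-Lagrange equation gives
    d/dx( y' / sqrt(1 + (y')^2) ) = 0  ⇒  y' / sqrt(1 + (y')^2) = const.
Hence y' is constant, so y(x) is affine.
Fitting the endpoints (-3, -5) and (1, 6):
    slope m = (6 − (-5)) / (1 − (-3)) = 11/4,
    intercept c = (-5) − m·(-3) = 13/4.
Extremal: y(x) = (11/4) x + 13/4.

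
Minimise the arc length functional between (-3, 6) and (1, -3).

Arc-length functional: J[y] = ∫ sqrt(1 + (y')^2) dx.
Lagrangian L = sqrt(1 + (y')^2) has no explicit y dependence, so ∂L/∂y = 0 and the Euler-Lagrange equation gives
    d/dx( y' / sqrt(1 + (y')^2) ) = 0  ⇒  y' / sqrt(1 + (y')^2) = const.
Hence y' is constant, so y(x) is affine.
Fitting the endpoints (-3, 6) and (1, -3):
    slope m = ((-3) − 6) / (1 − (-3)) = -9/4,
    intercept c = 6 − m·(-3) = -3/4.
Extremal: y(x) = (-9/4) x - 3/4.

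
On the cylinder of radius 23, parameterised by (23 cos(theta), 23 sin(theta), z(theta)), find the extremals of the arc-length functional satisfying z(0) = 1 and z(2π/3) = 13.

Parameterise the cylinder of radius R = 23 as
    r(θ) = (23 cos θ, 23 sin θ, z(θ)).
The arc-length element is
    ds = sqrt(529 + (dz/dθ)^2) dθ,
so the Lagrangian is L = sqrt(529 + z'^2).
L depends on z' only, not on z or θ, so ∂L/∂z = 0 and
    ∂L/∂z' = z' / sqrt(529 + z'^2).
The Euler-Lagrange equation gives
    d/dθ( z' / sqrt(529 + z'^2) ) = 0,
so z' is constant. Integrating once:
    z(θ) = a θ + b,
a helix on the cylinder (a straight line when the cylinder is unrolled). The constants a, b are determined by the endpoint conditions.
With endpoint conditions z(0) = 1 and z(2π/3) = 13: from z(0) = b we get b = 1, and a·2π/3 + 1 = 13 gives a = 18/π, so
    z(θ) = (18/π) θ + 1.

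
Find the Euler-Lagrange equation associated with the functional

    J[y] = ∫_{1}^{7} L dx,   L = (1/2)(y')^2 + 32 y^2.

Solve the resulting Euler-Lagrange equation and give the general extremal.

The Lagrangian is L = (1/2)(y')^2 + 32 y^2.
∂L/∂y = 64y.
∂L/∂y' = y'.
The Euler-Lagrange equation d/dx(∂L/∂y') − ∂L/∂y = 0 becomes:
    y'' - 64 y = 0
General solution: y(x) = A e^(8x) + B e^(-8x), where A and B are arbitrary constants fixed by the endpoint conditions.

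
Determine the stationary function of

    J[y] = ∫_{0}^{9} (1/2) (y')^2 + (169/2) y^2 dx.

The Lagrangian is L = (1/2) (y')^2 + (169/2) y^2.
Compute ∂L/∂y = 169y, ∂L/∂y' = y'.
The Euler-Lagrange equation d/dx(∂L/∂y') − ∂L/∂y = 0 reduces to
    y'' − 169 y = 0.
Its general solution is
    y(x) = A e^(13x) + B e^(−13x),
with A, B fixed by the endpoint conditions.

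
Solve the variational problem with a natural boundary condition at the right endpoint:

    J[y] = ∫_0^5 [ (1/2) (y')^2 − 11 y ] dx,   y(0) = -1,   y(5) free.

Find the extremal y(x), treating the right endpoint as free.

The Lagrangian L = (1/2) (y')^2 − 11 y gives
    ∂L/∂y = −11,   ∂L/∂y' = y'.
Euler-Lagrange: d/dx(y') − (−11) = 0, i.e. y'' + 11 = 0, so
    y(x) = −(11/2) x^2 + C1 x + C2.
Fixed left endpoint y(0) = -1 ⇒ C2 = -1.
The right endpoint x = 5 is free, so the natural (transversality) condition is ∂L/∂y' |_{x=5} = 0, i.e. y'(5) = 0.
Compute y'(x) = −11 x + C1, so y'(5) = −55 + C1 = 0 ⇒ C1 = 55.
Therefore the extremal is
    y(x) = −(11/2) x^2 + 55 x − 1.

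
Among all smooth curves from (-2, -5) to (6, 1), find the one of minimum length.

Arc-length functional: J[y] = ∫ sqrt(1 + (y')^2) dx.
Lagrangian L = sqrt(1 + (y')^2) has no explicit y dependence, so ∂L/∂y = 0 and the Euler-Lagrange equation gives
    d/dx( y' / sqrt(1 + (y')^2) ) = 0  ⇒  y' / sqrt(1 + (y')^2) = const.
Hence y' is constant, so y(x) is affine.
Fitting the endpoints (-2, -5) and (6, 1):
    slope m = (1 − (-5)) / (6 − (-2)) = 3/4,
    intercept c = (-5) − m·(-2) = -7/2.
Extremal: y(x) = (3/4) x - 7/2.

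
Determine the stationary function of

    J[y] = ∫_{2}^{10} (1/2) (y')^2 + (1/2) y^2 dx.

The Lagrangian is L = (1/2) (y')^2 + (1/2) y^2.
Compute ∂L/∂y = y, ∂L/∂y' = y'.
The Euler-Lagrange equation d/dx(∂L/∂y') − ∂L/∂y = 0 reduces to
    y'' − y = 0.
Its general solution is
    y(x) = A e^x + B e^(−x),
with A, B fixed by the endpoint conditions.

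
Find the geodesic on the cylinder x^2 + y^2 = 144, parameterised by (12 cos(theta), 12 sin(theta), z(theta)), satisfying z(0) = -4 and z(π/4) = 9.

Parameterise the cylinder of radius R = 12 as
    r(θ) = (12 cos θ, 12 sin θ, z(θ)).
The arc-length element is
    ds = sqrt(144 + (dz/dθ)^2) dθ,
so the Lagrangian is L = sqrt(144 + z'^2).
L depends on z' only, not on z or θ, so ∂L/∂z = 0 and
    ∂L/∂z' = z' / sqrt(144 + z'^2).
The Euler-Lagrange equation gives
    d/dθ( z' / sqrt(144 + z'^2) ) = 0,
so z' is constant. Integrating once:
    z(θ) = a θ + b,
a helix on the cylinder (a straight line when the cylinder is unrolled). The constants a, b are determined by the endpoint conditions.
With endpoint conditions z(0) = -4 and z(π/4) = 9: from z(0) = b we get b = -4, and a·π/4 + -4 = 9 gives a = 52/π, so
    z(θ) = (52/π) θ − 4.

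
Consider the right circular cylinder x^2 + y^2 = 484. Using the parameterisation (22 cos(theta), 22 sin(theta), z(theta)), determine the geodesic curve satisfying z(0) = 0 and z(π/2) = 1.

Parameterise the cylinder of radius R = 22 as
    r(θ) = (22 cos θ, 22 sin θ, z(θ)).
The arc-length element is
    ds = sqrt(484 + (dz/dθ)^2) dθ,
so the Lagrangian is L = sqrt(484 + z'^2).
L depends on z' only, not on z or θ, so ∂L/∂z = 0 and
    ∂L/∂z' = z' / sqrt(484 + z'^2).
The Euler-Lagrange equation gives
    d/dθ( z' / sqrt(484 + z'^2) ) = 0,
so z' is constant. Integrating once:
    z(θ) = a θ + b,
a helix on the cylinder (a straight line when the cylinder is unrolled). The constants a, b are determined by the endpoint conditions.
With endpoint conditions z(0) = 0 and z(π/2) = 1: from z(0) = b we get b = 0, and a·π/2 + 0 = 1 gives a = 2/π, so
    z(θ) = (2/π) θ.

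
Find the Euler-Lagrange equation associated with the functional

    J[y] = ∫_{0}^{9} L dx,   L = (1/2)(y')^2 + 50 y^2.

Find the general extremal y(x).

The Lagrangian is L = (1/2)(y')^2 + 50 y^2.
∂L/∂y = 100y.
∂L/∂y' = y'.
The Euler-Lagrange equation d/dx(∂L/∂y') − ∂L/∂y = 0 becomes:
    y'' - 100 y = 0
General solution: y(x) = A e^(10x) + B e^(-10x), where A and B are arbitrary constants fixed by the endpoint conditions.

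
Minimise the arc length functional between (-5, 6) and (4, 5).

Arc-length functional: J[y] = ∫ sqrt(1 + (y')^2) dx.
Lagrangian L = sqrt(1 + (y')^2) has no explicit y dependence, so ∂L/∂y = 0 and the Euler-Lagrange equation gives
    d/dx( y' / sqrt(1 + (y')^2) ) = 0  ⇒  y' / sqrt(1 + (y')^2) = const.
Hence y' is constant, so y(x) is affine.
Fitting the endpoints (-5, 6) and (4, 5):
    slope m = (5 − 6) / (4 − (-5)) = -1/9,
    intercept c = 6 − m·(-5) = 49/9.
Extremal: y(x) = (-1/9) x + 49/9.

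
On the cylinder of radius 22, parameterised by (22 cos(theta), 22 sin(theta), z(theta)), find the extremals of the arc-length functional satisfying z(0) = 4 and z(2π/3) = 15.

Parameterise the cylinder of radius R = 22 as
    r(θ) = (22 cos θ, 22 sin θ, z(θ)).
The arc-length element is
    ds = sqrt(484 + (dz/dθ)^2) dθ,
so the Lagrangian is L = sqrt(484 + z'^2).
L depends on z' only, not on z or θ, so ∂L/∂z = 0 and
    ∂L/∂z' = z' / sqrt(484 + z'^2).
The Euler-Lagrange equation gives
    d/dθ( z' / sqrt(484 + z'^2) ) = 0,
so z' is constant. Integrating once:
    z(θ) = a θ + b,
a helix on the cylinder (a straight line when the cylinder is unrolled). The constants a, b are determined by the endpoint conditions.
With endpoint conditions z(0) = 4 and z(2π/3) = 15: from z(0) = b we get b = 4, and a·2π/3 + 4 = 15 gives a = 33/(2π), so
    z(θ) = (33/(2π)) θ + 4.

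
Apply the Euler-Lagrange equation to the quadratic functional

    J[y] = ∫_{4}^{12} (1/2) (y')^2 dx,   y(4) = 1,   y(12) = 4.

The Lagrangian is L = (1/2) (y')^2.
Compute ∂L/∂y = 0, ∂L/∂y' = y'.
The Euler-Lagrange equation d/dx(∂L/∂y') − ∂L/∂y = 0 reduces to
    y'' = 0.
Its general solution is
    y(x) = A x + B,
with A, B fixed by the endpoint conditions.
Applying the endpoint conditions y(4) = 1 and y(12) = 4: solve A·4 + B = 1 and A·12 + B = 4. Subtracting gives A(12 − 4) = 4 − 1, so A = 3/8, and B = 1 − A·4 = -1/2. Therefore
    y(x) = (3/8) x - 1/2.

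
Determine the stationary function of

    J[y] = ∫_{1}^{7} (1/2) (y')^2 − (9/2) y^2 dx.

The Lagrangian is L = (1/2) (y')^2 − (9/2) y^2.
Compute ∂L/∂y = -9y, ∂L/∂y' = y'.
The Euler-Lagrange equation d/dx(∂L/∂y') − ∂L/∂y = 0 reduces to
    y'' + 9 y = 0.
Its general solution is
    y(x) = A sin(3x) + B cos(3x),
with A, B fixed by the endpoint conditions.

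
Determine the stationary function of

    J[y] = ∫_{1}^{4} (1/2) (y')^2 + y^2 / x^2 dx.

The Lagrangian is L = (1/2) (y')^2 + y^2 / x^2.
Compute ∂L/∂y = 2y/x^2, ∂L/∂y' = y'.
The Euler-Lagrange equation d/dx(∂L/∂y') − ∂L/∂y = 0 reduces to
    y'' − 2/x^2 · y = 0  (x > 0).
Its general solution is
    y(x) = A x^2 + B / x,
with A, B fixed by the endpoint conditions.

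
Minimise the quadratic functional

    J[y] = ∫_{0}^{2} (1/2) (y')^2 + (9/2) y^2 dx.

The Lagrangian is L = (1/2) (y')^2 + (9/2) y^2.
Compute ∂L/∂y = 9y, ∂L/∂y' = y'.
The Euler-Lagrange equation d/dx(∂L/∂y') − ∂L/∂y = 0 reduces to
    y'' − 9 y = 0.
Its general solution is
    y(x) = A e^(3x) + B e^(−3x),
with A, B fixed by the endpoint conditions.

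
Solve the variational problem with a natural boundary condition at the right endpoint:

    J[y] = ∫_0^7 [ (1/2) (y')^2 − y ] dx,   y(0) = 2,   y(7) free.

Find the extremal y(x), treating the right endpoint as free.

The Lagrangian L = (1/2) (y')^2 − y gives
    ∂L/∂y = −1,   ∂L/∂y' = y'.
Euler-Lagrange: d/dx(y') − (−1) = 0, i.e. y'' + 1 = 0, so
    y(x) = −(1/2) x^2 + C1 x + C2.
Fixed left endpoint y(0) = 2 ⇒ C2 = 2.
The right endpoint x = 7 is free, so the natural (transversality) condition is ∂L/∂y' |_{x=7} = 0, i.e. y'(7) = 0.
Compute y'(x) = −1 x + C1, so y'(7) = −7 + C1 = 0 ⇒ C1 = 7.
Therefore the extremal is
    y(x) = −x^2/2 + 7 x + 2.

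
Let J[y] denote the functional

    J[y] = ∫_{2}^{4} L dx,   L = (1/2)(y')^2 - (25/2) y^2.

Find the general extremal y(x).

The Lagrangian is L = (1/2)(y')^2 - (25/2) y^2.
∂L/∂y = -25y.
∂L/∂y' = y'.
The Euler-Lagrange equation d/dx(∂L/∂y') − ∂L/∂y = 0 becomes:
    y'' + 25 y = 0
General solution: y(x) = A sin(5x) + B cos(5x), where A and B are arbitrary constants fixed by the endpoint conditions.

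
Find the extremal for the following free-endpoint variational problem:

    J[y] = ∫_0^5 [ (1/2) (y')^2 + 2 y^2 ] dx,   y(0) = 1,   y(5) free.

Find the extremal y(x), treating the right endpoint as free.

The Lagrangian L = (1/2) (y')^2 + 2 y^2 gives
    ∂L/∂y = 4 y,   ∂L/∂y' = y'.
Euler-Lagrange: y'' − 4 y = 0.
With k = 2, the general solution is
    y(x) = A cosh(2 x) + B sinh(2 x).
Fixed left endpoint y(0) = 1 ⇒ A = 1.
The right endpoint x = 5 is free, so the natural (transversality) condition is ∂L/∂y' |_{x=5} = 0, i.e. y'(5) = 0.
Compute y'(x) = A k sinh(k x) + B k cosh(k x), so
    y'(5) = A k sinh(k·5) + B k cosh(k·5) = 0
    ⇒ B = −A tanh(k·5) = − tanh(2·5).
Therefore the extremal is
    y(x) = cosh(2 x) − tanh(2·5) sinh(2 x).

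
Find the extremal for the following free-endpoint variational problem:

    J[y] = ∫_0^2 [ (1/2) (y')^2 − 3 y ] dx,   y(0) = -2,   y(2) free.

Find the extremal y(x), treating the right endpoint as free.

The Lagrangian L = (1/2) (y')^2 − 3 y gives
    ∂L/∂y = −3,   ∂L/∂y' = y'.
Euler-Lagrange: d/dx(y') − (−3) = 0, i.e. y'' + 3 = 0, so
    y(x) = −(3/2) x^2 + C1 x + C2.
Fixed left endpoint y(0) = -2 ⇒ C2 = -2.
The right endpoint x = 2 is free, so the natural (transversality) condition is ∂L/∂y' |_{x=2} = 0, i.e. y'(2) = 0.
Compute y'(x) = −3 x + C1, so y'(2) = −6 + C1 = 0 ⇒ C1 = 6.
Therefore the extremal is
    y(x) = −(3/2) x^2 + 6 x − 2.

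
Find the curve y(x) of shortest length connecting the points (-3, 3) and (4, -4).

Arc-length functional: J[y] = ∫ sqrt(1 + (y')^2) dx.
Lagrangian L = sqrt(1 + (y')^2) has no explicit y dependence, so ∂L/∂y = 0 and the Euler-Lagrange equation gives
    d/dx( y' / sqrt(1 + (y')^2) ) = 0  ⇒  y' / sqrt(1 + (y')^2) = const.
Hence y' is constant, so y(x) is affine.
Fitting the endpoints (-3, 3) and (4, -4):
    slope m = ((-4) − 3) / (4 − (-3)) = -1,
    intercept c = 3 − m·(-3) = 0.
Extremal: y(x) = -x.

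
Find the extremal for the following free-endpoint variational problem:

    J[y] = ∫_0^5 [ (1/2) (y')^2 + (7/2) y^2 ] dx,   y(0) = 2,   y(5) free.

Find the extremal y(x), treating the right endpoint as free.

The Lagrangian L = (1/2) (y')^2 + (7/2) y^2 gives
    ∂L/∂y = 7 y,   ∂L/∂y' = y'.
Euler-Lagrange: y'' − 7 y = 0.
With k = sqrt(7), the general solution is
    y(x) = A cosh(sqrt(7) x) + B sinh(sqrt(7) x).
Fixed left endpoint y(0) = 2 ⇒ A = 2.
The right endpoint x = 5 is free, so the natural (transversality) condition is ∂L/∂y' |_{x=5} = 0, i.e. y'(5) = 0.
Compute y'(x) = A k sinh(k x) + B k cosh(k x), so
    y'(5) = A k sinh(k·5) + B k cosh(k·5) = 0
    ⇒ B = −A tanh(k·5) = − 2 tanh(sqrt(7)·5).
Therefore the extremal is
    y(x) = 2 cosh(sqrt(7) x) − 2 tanh(sqrt(7)·5) sinh(sqrt(7) x).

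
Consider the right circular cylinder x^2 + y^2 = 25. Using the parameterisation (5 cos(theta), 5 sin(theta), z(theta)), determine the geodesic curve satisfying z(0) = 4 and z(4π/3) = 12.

Parameterise the cylinder of radius R = 5 as
    r(θ) = (5 cos θ, 5 sin θ, z(θ)).
The arc-length element is
    ds = sqrt(25 + (dz/dθ)^2) dθ,
so the Lagrangian is L = sqrt(25 + z'^2).
L depends on z' only, not on z or θ, so ∂L/∂z = 0 and
    ∂L/∂z' = z' / sqrt(25 + z'^2).
The Euler-Lagrange equation gives
    d/dθ( z' / sqrt(25 + z'^2) ) = 0,
so z' is constant. Integrating once:
    z(θ) = a θ + b,
a helix on the cylinder (a straight line when the cylinder is unrolled). The constants a, b are determined by the endpoint conditions.
With endpoint conditions z(0) = 4 and z(4π/3) = 12: from z(0) = b we get b = 4, and a·4π/3 + 4 = 12 gives a = 6/π, so
    z(θ) = (6/π) θ + 4.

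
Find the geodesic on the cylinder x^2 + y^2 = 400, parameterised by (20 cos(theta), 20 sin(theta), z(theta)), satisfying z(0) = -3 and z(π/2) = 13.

Parameterise the cylinder of radius R = 20 as
    r(θ) = (20 cos θ, 20 sin θ, z(θ)).
The arc-length element is
    ds = sqrt(400 + (dz/dθ)^2) dθ,
so the Lagrangian is L = sqrt(400 + z'^2).
L depends on z' only, not on z or θ, so ∂L/∂z = 0 and
    ∂L/∂z' = z' / sqrt(400 + z'^2).
The Euler-Lagrange equation gives
    d/dθ( z' / sqrt(400 + z'^2) ) = 0,
so z' is constant. Integrating once:
    z(θ) = a θ + b,
a helix on the cylinder (a straight line when the cylinder is unrolled). The constants a, b are determined by the endpoint conditions.
With endpoint conditions z(0) = -3 and z(π/2) = 13: from z(0) = b we get b = -3, and a·π/2 + -3 = 13 gives a = 32/π, so
    z(θ) = (32/π) θ − 3.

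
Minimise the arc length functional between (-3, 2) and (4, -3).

Arc-length functional: J[y] = ∫ sqrt(1 + (y')^2) dx.
Lagrangian L = sqrt(1 + (y')^2) has no explicit y dependence, so ∂L/∂y = 0 and the Euler-Lagrange equation gives
    d/dx( y' / sqrt(1 + (y')^2) ) = 0  ⇒  y' / sqrt(1 + (y')^2) = const.
Hence y' is constant, so y(x) is affine.
Fitting the endpoints (-3, 2) and (4, -3):
    slope m = ((-3) − 2) / (4 − (-3)) = -5/7,
    intercept c = 2 − m·(-3) = -1/7.
Extremal: y(x) = (-5/7) x - 1/7.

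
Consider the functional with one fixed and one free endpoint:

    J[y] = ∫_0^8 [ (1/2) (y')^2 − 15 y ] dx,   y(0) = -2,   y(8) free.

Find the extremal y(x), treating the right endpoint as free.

The Lagrangian L = (1/2) (y')^2 − 15 y gives
    ∂L/∂y = −15,   ∂L/∂y' = y'.
Euler-Lagrange: d/dx(y') − (−15) = 0, i.e. y'' + 15 = 0, so
    y(x) = −(15/2) x^2 + C1 x + C2.
Fixed left endpoint y(0) = -2 ⇒ C2 = -2.
The right endpoint x = 8 is free, so the natural (transversality) condition is ∂L/∂y' |_{x=8} = 0, i.e. y'(8) = 0.
Compute y'(x) = −15 x + C1, so y'(8) = −120 + C1 = 0 ⇒ C1 = 120.
Therefore the extremal is
    y(x) = −(15/2) x^2 + 120 x − 2.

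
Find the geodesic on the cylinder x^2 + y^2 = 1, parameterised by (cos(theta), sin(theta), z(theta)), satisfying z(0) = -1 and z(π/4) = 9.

Parameterise the cylinder of radius R = 1 as
    r(θ) = (cos θ, sin θ, z(θ)).
The arc-length element is
    ds = sqrt(1 + (dz/dθ)^2) dθ,
so the Lagrangian is L = sqrt(1 + z'^2).
L depends on z' only, not on z or θ, so ∂L/∂z = 0 and
    ∂L/∂z' = z' / sqrt(1 + z'^2).
The Euler-Lagrange equation gives
    d/dθ( z' / sqrt(1 + z'^2) ) = 0,
so z' is constant. Integrating once:
    z(θ) = a θ + b,
a helix on the cylinder (a straight line when the cylinder is unrolled). The constants a, b are determined by the endpoint conditions.
With endpoint conditions z(0) = -1 and z(π/4) = 9: from z(0) = b we get b = -1, and a·π/4 + -1 = 9 gives a = 40/π, so
    z(θ) = (40/π) θ − 1.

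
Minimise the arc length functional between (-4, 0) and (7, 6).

Arc-length functional: J[y] = ∫ sqrt(1 + (y')^2) dx.
Lagrangian L = sqrt(1 + (y')^2) has no explicit y dependence, so ∂L/∂y = 0 and the Euler-Lagrange equation gives
    d/dx( y' / sqrt(1 + (y')^2) ) = 0  ⇒  y' / sqrt(1 + (y')^2) = const.
Hence y' is constant, so y(x) is affine.
Fitting the endpoints (-4, 0) and (7, 6):
    slope m = (6 − 0) / (7 − (-4)) = 6/11,
    intercept c = 0 − m·(-4) = 24/11.
Extremal: y(x) = (6/11) x + 24/11.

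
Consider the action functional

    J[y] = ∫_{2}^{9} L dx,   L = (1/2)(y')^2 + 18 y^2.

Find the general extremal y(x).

The Lagrangian is L = (1/2)(y')^2 + 18 y^2.
∂L/∂y = 36y.
∂L/∂y' = y'.
The Euler-Lagrange equation d/dx(∂L/∂y') − ∂L/∂y = 0 becomes:
    y'' - 36 y = 0
General solution: y(x) = A e^(6x) + B e^(-6x), where A and B are arbitrary constants fixed by the endpoint conditions.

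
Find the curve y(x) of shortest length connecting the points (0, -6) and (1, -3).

Arc-length functional: J[y] = ∫ sqrt(1 + (y')^2) dx.
Lagrangian L = sqrt(1 + (y')^2) has no explicit y dependence, so ∂L/∂y = 0 and the Euler-Lagrange equation gives
    d/dx( y' / sqrt(1 + (y')^2) ) = 0  ⇒  y' / sqrt(1 + (y')^2) = const.
Hence y' is constant, so y(x) is affine.
Fitting the endpoints (0, -6) and (1, -3):
    slope m = ((-3) − (-6)) / (1 − 0) = 3,
    intercept c = (-6) − m·0 = -6.
Extremal: y(x) = 3 x - 6.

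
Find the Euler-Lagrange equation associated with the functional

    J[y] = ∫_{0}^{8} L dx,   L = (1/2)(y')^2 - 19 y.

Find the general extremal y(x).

The Lagrangian is L = (1/2)(y')^2 - 19 y.
∂L/∂y = -19.
∂L/∂y' = y'.
The Euler-Lagrange equation d/dx(∂L/∂y') − ∂L/∂y = 0 becomes:
    y'' + 19 = 0
General solution: y(x) = -(19/2) x^2 + A x + B, where A and B are arbitrary constants fixed by the endpoint conditions.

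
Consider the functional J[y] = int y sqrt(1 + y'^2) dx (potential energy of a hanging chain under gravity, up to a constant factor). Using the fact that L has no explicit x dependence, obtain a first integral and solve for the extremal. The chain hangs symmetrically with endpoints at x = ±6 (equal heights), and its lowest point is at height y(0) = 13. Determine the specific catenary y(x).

The Lagrangian L(y, y') = y sqrt(1 + y'^2) has no explicit x dependence, so the Beltrami identity applies:
    L − y' ∂L/∂y' = C.
Compute ∂L/∂y' = y · y' / sqrt(1 + y'^2). Then
    L − y' ∂L/∂y'
    = y sqrt(1 + y'^2) − y · y'^2 / sqrt(1 + y'^2)
    = y (1 + y'^2 − y'^2) / sqrt(1 + y'^2)
    = y / sqrt(1 + y'^2) = C.
Squaring gives y^2 = C^2 (1 + y'^2), i.e.
    y'^2 = y^2 / C^2 − 1.
Separating variables,
    dy / sqrt(y^2 − C^2) = dx / C,
and integrating gives arccosh(y / C) = (x − a)/C, so
    y(x) = C cosh((x − a)/C),
the catenary. The constants C and a are fixed by the two endpoint conditions (and, for the hanging-chain problem, the length constraint selects C).
Now fit the given data. The endpoints x = ±6 are symmetric at equal height, so the catenary is even about its minimum: a = 0 and y(x) = C cosh(x/C). The lowest point is y(0) = C cosh(0) = C, and we are told y(0) = 13, so C = 13. Therefore
    y(x) = 13 cosh(x/13),
and at the endpoints
    y(±6) = 13 cosh(6/13).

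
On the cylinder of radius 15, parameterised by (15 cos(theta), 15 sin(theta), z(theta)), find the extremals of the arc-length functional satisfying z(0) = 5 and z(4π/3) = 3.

Parameterise the cylinder of radius R = 15 as
    r(θ) = (15 cos θ, 15 sin θ, z(θ)).
The arc-length element is
    ds = sqrt(225 + (dz/dθ)^2) dθ,
so the Lagrangian is L = sqrt(225 + z'^2).
L depends on z' only, not on z or θ, so ∂L/∂z = 0 and
    ∂L/∂z' = z' / sqrt(225 + z'^2).
The Euler-Lagrange equation gives
    d/dθ( z' / sqrt(225 + z'^2) ) = 0,
so z' is constant. Integrating once:
    z(θ) = a θ + b,
a helix on the cylinder (a straight line when the cylinder is unrolled). The constants a, b are determined by the endpoint conditions.
With endpoint conditions z(0) = 5 and z(4π/3) = 3: from z(0) = b we get b = 5, and a·4π/3 + 5 = 3 gives a = -3/(2π), so
    z(θ) = (-3/(2π)) θ + 5.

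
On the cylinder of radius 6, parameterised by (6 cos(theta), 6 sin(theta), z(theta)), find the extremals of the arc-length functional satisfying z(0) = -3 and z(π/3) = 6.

Parameterise the cylinder of radius R = 6 as
    r(θ) = (6 cos θ, 6 sin θ, z(θ)).
The arc-length element is
    ds = sqrt(36 + (dz/dθ)^2) dθ,
so the Lagrangian is L = sqrt(36 + z'^2).
L depends on z' only, not on z or θ, so ∂L/∂z = 0 and
    ∂L/∂z' = z' / sqrt(36 + z'^2).
The Euler-Lagrange equation gives
    d/dθ( z' / sqrt(36 + z'^2) ) = 0,
so z' is constant. Integrating once:
    z(θ) = a θ + b,
a helix on the cylinder (a straight line when the cylinder is unrolled). The constants a, b are determined by the endpoint conditions.
With endpoint conditions z(0) = -3 and z(π/3) = 6: from z(0) = b we get b = -3, and a·π/3 + -3 = 6 gives a = 27/π, so
    z(θ) = (27/π) θ − 3.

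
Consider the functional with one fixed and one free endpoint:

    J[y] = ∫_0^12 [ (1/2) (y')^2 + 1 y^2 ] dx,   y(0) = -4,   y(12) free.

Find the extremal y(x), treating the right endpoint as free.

The Lagrangian L = (1/2) (y')^2 + 1 y^2 gives
    ∂L/∂y = 2 y,   ∂L/∂y' = y'.
Euler-Lagrange: y'' − 2 y = 0.
With k = sqrt(2), the general solution is
    y(x) = A cosh(sqrt(2) x) + B sinh(sqrt(2) x).
Fixed left endpoint y(0) = -4 ⇒ A = -4.
The right endpoint x = 12 is free, so the natural (transversality) condition is ∂L/∂y' |_{x=12} = 0, i.e. y'(12) = 0.
Compute y'(x) = A k sinh(k x) + B k cosh(k x), so
    y'(12) = A k sinh(k·12) + B k cosh(k·12) = 0
    ⇒ B = −A tanh(k·12) = 4 tanh(sqrt(2)·12).
Therefore the extremal is
    y(x) = −4 cosh(sqrt(2) x) + 4 tanh(sqrt(2)·12) sinh(sqrt(2) x).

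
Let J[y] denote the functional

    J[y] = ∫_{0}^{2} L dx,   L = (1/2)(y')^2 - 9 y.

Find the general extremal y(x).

The Lagrangian is L = (1/2)(y')^2 - 9 y.
∂L/∂y = -9.
∂L/∂y' = y'.
The Euler-Lagrange equation d/dx(∂L/∂y') − ∂L/∂y = 0 becomes:
    y'' + 9 = 0
General solution: y(x) = -(9/2) x^2 + A x + B, where A and B are arbitrary constants fixed by the endpoint conditions.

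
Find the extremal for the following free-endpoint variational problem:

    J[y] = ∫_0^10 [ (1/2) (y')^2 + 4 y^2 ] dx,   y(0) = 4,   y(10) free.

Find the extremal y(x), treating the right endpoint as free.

The Lagrangian L = (1/2) (y')^2 + 4 y^2 gives
    ∂L/∂y = 8 y,   ∂L/∂y' = y'.
Euler-Lagrange: y'' − 8 y = 0.
With k = sqrt(8), the general solution is
    y(x) = A cosh(sqrt(8) x) + B sinh(sqrt(8) x).
Fixed left endpoint y(0) = 4 ⇒ A = 4.
The right endpoint x = 10 is free, so the natural (transversality) condition is ∂L/∂y' |_{x=10} = 0, i.e. y'(10) = 0.
Compute y'(x) = A k sinh(k x) + B k cosh(k x), so
    y'(10) = A k sinh(k·10) + B k cosh(k·10) = 0
    ⇒ B = −A tanh(k·10) = − 4 tanh(sqrt(8)·10).
Therefore the extremal is
    y(x) = 4 cosh(sqrt(8) x) − 4 tanh(sqrt(8)·10) sinh(sqrt(8) x).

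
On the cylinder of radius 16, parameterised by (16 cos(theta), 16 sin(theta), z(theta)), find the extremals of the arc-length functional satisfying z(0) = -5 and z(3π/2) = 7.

Parameterise the cylinder of radius R = 16 as
    r(θ) = (16 cos θ, 16 sin θ, z(θ)).
The arc-length element is
    ds = sqrt(256 + (dz/dθ)^2) dθ,
so the Lagrangian is L = sqrt(256 + z'^2).
L depends on z' only, not on z or θ, so ∂L/∂z = 0 and
    ∂L/∂z' = z' / sqrt(256 + z'^2).
The Euler-Lagrange equation gives
    d/dθ( z' / sqrt(256 + z'^2) ) = 0,
so z' is constant. Integrating once:
    z(θ) = a θ + b,
a helix on the cylinder (a straight line when the cylinder is unrolled). The constants a, b are determined by the endpoint conditions.
With endpoint conditions z(0) = -5 and z(3π/2) = 7: from z(0) = b we get b = -5, and a·3π/2 + -5 = 7 gives a = 8/π, so
    z(θ) = (8/π) θ − 5.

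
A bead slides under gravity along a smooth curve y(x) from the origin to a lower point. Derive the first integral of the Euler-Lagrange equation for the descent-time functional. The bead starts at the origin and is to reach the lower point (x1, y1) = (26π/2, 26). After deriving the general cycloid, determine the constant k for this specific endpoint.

The Lagrangian L = sqrt((1 + y'^2) / y) has no explicit x dependence, so the Beltrami identity applies:
    L − y' ∂L/∂y' = C.
Compute ∂L/∂y' = y' / sqrt(y (1 + y'^2)).
Substitute:
    sqrt((1 + y'^2)/y) − y'·y' / sqrt(y (1 + y'^2))
    = (1 + y'^2) / sqrt(y (1 + y'^2)) − y'^2 / sqrt(y (1 + y'^2))
    = 1 / sqrt(y (1 + y'^2)) = C.
Squaring and rearranging gives the first integral
    y (1 + y'^2) = 1/C^2 =: k   (constant).
Solving this first-order ODE by the substitution
    y = (k/2)(1 − cos θ)
yields the cycloid parameterisation
    x(θ) = (k/2)(θ − sin θ),   y(θ) = (k/2)(1 − cos θ).
The constant k is fixed by the endpoint condition.
Now fit the given lower endpoint (x1, y1) = (26π/2, 26). At the bottom of the first arch (θ = π), the parametric equations give
    y(π) = (k/2)(1 − cos π) = k,
    x(π) = (k/2)(π − sin π) = kπ/2.
Matching y(π) = 26 gives k = 26, consistent with x(π) = 26π/2. Therefore the specific cycloid is
    x(θ) = (26/2)(θ − sin θ),   y(θ) = (26/2)(1 − cos θ).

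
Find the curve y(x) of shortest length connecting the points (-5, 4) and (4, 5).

Arc-length functional: J[y] = ∫ sqrt(1 + (y')^2) dx.
Lagrangian L = sqrt(1 + (y')^2) has no explicit y dependence, so ∂L/∂y = 0 and the Euler-Lagrange equation gives
    d/dx( y' / sqrt(1 + (y')^2) ) = 0  ⇒  y' / sqrt(1 + (y')^2) = const.
Hence y' is constant, so y(x) is affine.
Fitting the endpoints (-5, 4) and (4, 5):
    slope m = (5 − 4) / (4 − (-5)) = 1/9,
    intercept c = 4 − m·(-5) = 41/9.
Extremal: y(x) = (1/9) x + 41/9.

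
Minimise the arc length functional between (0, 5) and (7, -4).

Arc-length functional: J[y] = ∫ sqrt(1 + (y')^2) dx.
Lagrangian L = sqrt(1 + (y')^2) has no explicit y dependence, so ∂L/∂y = 0 and the Euler-Lagrange equation gives
    d/dx( y' / sqrt(1 + (y')^2) ) = 0  ⇒  y' / sqrt(1 + (y')^2) = const.
Hence y' is constant, so y(x) is affine.
Fitting the endpoints (0, 5) and (7, -4):
    slope m = ((-4) − 5) / (7 − 0) = -9/7,
    intercept c = 5 − m·0 = 5.
Extremal: y(x) = (-9/7) x + 5.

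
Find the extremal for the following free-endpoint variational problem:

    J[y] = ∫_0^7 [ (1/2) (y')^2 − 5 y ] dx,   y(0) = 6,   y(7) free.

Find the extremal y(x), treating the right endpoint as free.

The Lagrangian L = (1/2) (y')^2 − 5 y gives
    ∂L/∂y = −5,   ∂L/∂y' = y'.
Euler-Lagrange: d/dx(y') − (−5) = 0, i.e. y'' + 5 = 0, so
    y(x) = −(5/2) x^2 + C1 x + C2.
Fixed left endpoint y(0) = 6 ⇒ C2 = 6.
The right endpoint x = 7 is free, so the natural (transversality) condition is ∂L/∂y' |_{x=7} = 0, i.e. y'(7) = 0.
Compute y'(x) = −5 x + C1, so y'(7) = −35 + C1 = 0 ⇒ C1 = 35.
Therefore the extremal is
    y(x) = −(5/2) x^2 + 35 x + 6.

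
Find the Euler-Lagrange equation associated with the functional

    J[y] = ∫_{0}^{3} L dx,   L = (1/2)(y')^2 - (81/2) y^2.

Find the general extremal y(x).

The Lagrangian is L = (1/2)(y')^2 - (81/2) y^2.
∂L/∂y = -81y.
∂L/∂y' = y'.
The Euler-Lagrange equation d/dx(∂L/∂y') − ∂L/∂y = 0 becomes:
    y'' + 81 y = 0
General solution: y(x) = A sin(9x) + B cos(9x), where A and B are arbitrary constants fixed by the endpoint conditions.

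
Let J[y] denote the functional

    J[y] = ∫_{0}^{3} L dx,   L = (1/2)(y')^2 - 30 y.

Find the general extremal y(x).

The Lagrangian is L = (1/2)(y')^2 - 30 y.
∂L/∂y = -30.
∂L/∂y' = y'.
The Euler-Lagrange equation d/dx(∂L/∂y') − ∂L/∂y = 0 becomes:
    y'' + 30 = 0
General solution: y(x) = -15 x^2 + A x + B, where A and B are arbitrary constants fixed by the endpoint conditions.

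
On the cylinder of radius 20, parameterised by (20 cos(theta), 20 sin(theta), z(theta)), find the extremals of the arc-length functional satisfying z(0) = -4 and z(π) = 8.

Parameterise the cylinder of radius R = 20 as
    r(θ) = (20 cos θ, 20 sin θ, z(θ)).
The arc-length element is
    ds = sqrt(400 + (dz/dθ)^2) dθ,
so the Lagrangian is L = sqrt(400 + z'^2).
L depends on z' only, not on z or θ, so ∂L/∂z = 0 and
    ∂L/∂z' = z' / sqrt(400 + z'^2).
The Euler-Lagrange equation gives
    d/dθ( z' / sqrt(400 + z'^2) ) = 0,
so z' is constant. Integrating once:
    z(θ) = a θ + b,
a helix on the cylinder (a straight line when the cylinder is unrolled). The constants a, b are determined by the endpoint conditions.
With endpoint conditions z(0) = -4 and z(π) = 8: from z(0) = b we get b = -4, and a·π + -4 = 8 gives a = 12/π, so
    z(θ) = (12/π) θ − 4.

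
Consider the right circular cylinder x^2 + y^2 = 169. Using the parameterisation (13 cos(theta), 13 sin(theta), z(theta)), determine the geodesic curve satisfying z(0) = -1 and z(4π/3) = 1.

Parameterise the cylinder of radius R = 13 as
    r(θ) = (13 cos θ, 13 sin θ, z(θ)).
The arc-length element is
    ds = sqrt(169 + (dz/dθ)^2) dθ,
so the Lagrangian is L = sqrt(169 + z'^2).
L depends on z' only, not on z or θ, so ∂L/∂z = 0 and
    ∂L/∂z' = z' / sqrt(169 + z'^2).
The Euler-Lagrange equation gives
    d/dθ( z' / sqrt(169 + z'^2) ) = 0,
so z' is constant. Integrating once:
    z(θ) = a θ + b,
a helix on the cylinder (a straight line when the cylinder is unrolled). The constants a, b are determined by the endpoint conditions.
With endpoint conditions z(0) = -1 and z(4π/3) = 1: from z(0) = b we get b = -1, and a·4π/3 + -1 = 1 gives a = 3/(2π), so
    z(θ) = (3/(2π)) θ − 1.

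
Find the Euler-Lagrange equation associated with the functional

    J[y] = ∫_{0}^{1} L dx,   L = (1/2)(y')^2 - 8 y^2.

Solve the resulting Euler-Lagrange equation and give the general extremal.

The Lagrangian is L = (1/2)(y')^2 - 8 y^2.
∂L/∂y = -16y.
∂L/∂y' = y'.
The Euler-Lagrange equation d/dx(∂L/∂y') − ∂L/∂y = 0 becomes:
    y'' + 16 y = 0
General solution: y(x) = A sin(4x) + B cos(4x), where A and B are arbitrary constants fixed by the endpoint conditions.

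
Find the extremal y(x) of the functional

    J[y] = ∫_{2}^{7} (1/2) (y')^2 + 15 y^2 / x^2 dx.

The Lagrangian is L = (1/2) (y')^2 + 15 y^2 / x^2.
Compute ∂L/∂y = 30y/x^2, ∂L/∂y' = y'.
The Euler-Lagrange equation d/dx(∂L/∂y') − ∂L/∂y = 0 reduces to
    y'' − 30/x^2 · y = 0  (x > 0).
Its general solution is
    y(x) = A x^6 + B x^(-5),
with A, B fixed by the endpoint conditions.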